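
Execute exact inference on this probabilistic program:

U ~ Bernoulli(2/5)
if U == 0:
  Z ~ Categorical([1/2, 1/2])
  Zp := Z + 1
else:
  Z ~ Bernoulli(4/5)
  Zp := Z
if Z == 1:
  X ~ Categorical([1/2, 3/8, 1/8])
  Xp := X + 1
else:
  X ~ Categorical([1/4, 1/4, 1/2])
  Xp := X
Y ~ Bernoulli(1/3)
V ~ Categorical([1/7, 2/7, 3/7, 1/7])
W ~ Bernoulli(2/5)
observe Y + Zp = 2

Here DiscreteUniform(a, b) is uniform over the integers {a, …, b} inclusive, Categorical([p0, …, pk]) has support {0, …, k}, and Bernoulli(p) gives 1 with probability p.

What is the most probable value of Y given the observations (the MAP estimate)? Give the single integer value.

argmax_v P(Y = v | obs) = 1

Enumerate traces; 72 have nonzero weight after conditioning:
  (U=0, Z=0, X=0, Y=1, V=0, W=0) weight 3/1400
  (U=0, Z=0, X=0, Y=1, V=0, W=1) weight 1/700
  (U=0, Z=0, X=0, Y=1, V=1, W=0) weight 3/700
  (U=0, Z=0, X=0, Y=1, V=1, W=1) weight 1/350
  (U=0, Z=0, X=0, Y=1, V=2, W=0) weight 9/1400
  (U=0, Z=0, X=0, Y=1, V=2, W=1) weight 3/700
  (U=0, Z=0, X=0, Y=1, V=3, W=0) weight 3/1400
  (U=0, Z=0, X=0, Y=1, V=3, W=1) weight 1/700
  (U=0, Z=1, X=0, Y=0, V=0, W=0) weight 3/350
  … 63 more
Group by Y:
  weight(Y=0) = 1/5
  weight(Y=1) = 31/150
Total weight = 1/5 + 31/150 = 61/150
P(Y=0 | obs) = 1/5 / 61/150 = 30/61
P(Y=1 | obs) = 31/150 / 61/150 = 31/61
argmax = 1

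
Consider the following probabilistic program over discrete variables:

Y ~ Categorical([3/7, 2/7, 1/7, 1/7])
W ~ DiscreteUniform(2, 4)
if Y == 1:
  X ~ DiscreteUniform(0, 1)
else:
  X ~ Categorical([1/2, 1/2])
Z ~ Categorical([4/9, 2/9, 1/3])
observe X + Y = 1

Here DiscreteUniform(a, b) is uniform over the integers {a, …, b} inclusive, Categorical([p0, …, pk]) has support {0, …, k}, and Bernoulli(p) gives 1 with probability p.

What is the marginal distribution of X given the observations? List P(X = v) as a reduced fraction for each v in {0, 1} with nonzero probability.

P(X=0) = 2/5, P(X=1) = 3/5

Enumerate traces; 18 have nonzero weight after conditioning:
  (Y=0, W=2, X=1, Z=0) weight 2/63
  (Y=0, W=2, X=1, Z=1) weight 1/63
  (Y=0, W=2, X=1, Z=2) weight 1/42
  (Y=0, W=3, X=1, Z=0) weight 2/63
  (Y=0, W=3, X=1, Z=1) weight 1/63
  (Y=0, W=3, X=1, Z=2) weight 1/42
  (Y=0, W=4, X=1, Z=0) weight 2/63
  (Y=0, W=4, X=1, Z=1) weight 1/63
  (Y=1, W=2, X=0, Z=0) weight 4/189
  … 9 more
Group by X:
  weight(X=0) = 1/7
  weight(X=1) = 3/14
Total weight = 1/7 + 3/14 = 5/14
P(X=0 | obs) = 1/7 / 5/14 = 2/5
P(X=1 | obs) = 3/14 / 5/14 = 3/5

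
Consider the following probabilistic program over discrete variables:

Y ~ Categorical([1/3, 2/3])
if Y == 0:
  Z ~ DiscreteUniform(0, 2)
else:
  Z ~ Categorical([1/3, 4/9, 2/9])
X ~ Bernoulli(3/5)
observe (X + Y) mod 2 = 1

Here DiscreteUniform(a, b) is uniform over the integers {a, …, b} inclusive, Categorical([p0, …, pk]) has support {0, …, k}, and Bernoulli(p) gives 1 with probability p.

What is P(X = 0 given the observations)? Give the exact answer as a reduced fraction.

P(X = 0 | obs) = 4/7

Enumerate traces; 6 have nonzero weight after conditioning:
  (Y=0, Z=0, X=1) weight 1/15
  (Y=0, Z=1, X=1) weight 1/15
  (Y=0, Z=2, X=1) weight 1/15
  (Y=1, Z=0, X=0) weight 4/45
  (Y=1, Z=1, X=0) weight 16/135
  (Y=1, Z=2, X=0) weight 8/135
Group by X:
  weight(X=0) = 4/15
  weight(X=1) = 1/5
Total weight = 4/15 + 1/5 = 7/15
P(X=0 | obs) = 4/15 / 7/15 = 4/7
P(X=1 | obs) = 1/5 / 7/15 = 3/7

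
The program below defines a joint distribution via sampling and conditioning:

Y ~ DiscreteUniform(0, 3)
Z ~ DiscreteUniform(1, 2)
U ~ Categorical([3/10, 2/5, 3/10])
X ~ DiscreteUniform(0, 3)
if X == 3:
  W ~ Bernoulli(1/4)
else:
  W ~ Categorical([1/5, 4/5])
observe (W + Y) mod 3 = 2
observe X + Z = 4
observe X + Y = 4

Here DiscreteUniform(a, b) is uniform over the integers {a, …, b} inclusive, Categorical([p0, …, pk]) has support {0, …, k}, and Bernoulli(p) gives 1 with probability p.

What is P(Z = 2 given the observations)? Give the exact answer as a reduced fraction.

P(Z = 2 | obs) = 4/9

Enumerate traces; 6 have nonzero weight after conditioning:
  (Y=1, Z=1, U=0, X=3, W=1) weight 3/1280
  (Y=1, Z=1, U=1, X=3, W=1) weight 1/320
  (Y=1, Z=1, U=2, X=3, W=1) weight 3/1280
  (Y=2, Z=2, U=0, X=2, W=0) weight 3/1600
  (Y=2, Z=2, U=1, X=2, W=0) weight 1/400
  (Y=2, Z=2, U=2, X=2, W=0) weight 3/1600
Group by Z:
  weight(Z=1) = 1/128
  weight(Z=2) = 1/160
Total weight = 1/128 + 1/160 = 9/640
P(Z=1 | obs) = 1/128 / 9/640 = 5/9
P(Z=2 | obs) = 1/160 / 9/640 = 4/9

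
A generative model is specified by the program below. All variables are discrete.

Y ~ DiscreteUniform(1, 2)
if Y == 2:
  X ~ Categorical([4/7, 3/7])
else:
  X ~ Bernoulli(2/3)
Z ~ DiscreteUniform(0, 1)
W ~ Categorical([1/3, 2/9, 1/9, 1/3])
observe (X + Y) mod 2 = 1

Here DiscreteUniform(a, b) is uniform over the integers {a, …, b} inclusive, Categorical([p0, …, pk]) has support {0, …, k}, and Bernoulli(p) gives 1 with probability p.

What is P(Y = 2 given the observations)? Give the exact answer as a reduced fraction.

P(Y = 2 | obs) = 9/16

Enumerate traces; 16 have nonzero weight after conditioning:
  (Y=1, X=0, Z=0, W=0) weight 1/36
  (Y=1, X=0, Z=0, W=1) weight 1/54
  (Y=1, X=0, Z=0, W=2) weight 1/108
  (Y=1, X=0, Z=0, W=3) weight 1/36
  (Y=1, X=0, Z=1, W=0) weight 1/36
  (Y=1, X=0, Z=1, W=1) weight 1/54
  (Y=1, X=0, Z=1, W=2) weight 1/108
  (Y=1, X=0, Z=1, W=3) weight 1/36
  (Y=2, X=1, Z=0, W=0) weight 1/28
  … 7 more
Group by Y:
  weight(Y=1) = 1/6
  weight(Y=2) = 3/14
Total weight = 1/6 + 3/14 = 8/21
P(Y=1 | obs) = 1/6 / 8/21 = 7/16
P(Y=2 | obs) = 3/14 / 8/21 = 9/16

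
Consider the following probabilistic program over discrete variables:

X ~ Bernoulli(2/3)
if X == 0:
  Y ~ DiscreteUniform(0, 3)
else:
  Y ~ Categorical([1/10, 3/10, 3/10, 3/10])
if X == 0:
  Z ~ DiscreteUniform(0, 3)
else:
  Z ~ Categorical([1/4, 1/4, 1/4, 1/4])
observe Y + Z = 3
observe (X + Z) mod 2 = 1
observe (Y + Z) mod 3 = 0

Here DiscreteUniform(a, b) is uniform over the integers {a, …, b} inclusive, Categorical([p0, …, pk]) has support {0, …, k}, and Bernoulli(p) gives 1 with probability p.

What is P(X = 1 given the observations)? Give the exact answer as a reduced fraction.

Enumerate traces; 4 have nonzero weight after conditioning:
  (X=0, Y=0, Z=3) weight 1/48
  (X=0, Y=2, Z=1) weight 1/48
  (X=1, Y=1, Z=2) weight 1/20
  (X=1, Y=3, Z=0) weight 1/20
Group by X:
  weight(X=0) = 1/24
  weight(X=1) = 1/10
Total weight = 1/24 + 1/10 = 17/120
P(X=0 | obs) = 1/24 / 17/120 = 5/17
P(X=1 | obs) = 1/10 / 17/120 = 12/17

P(X = 1 | obs) = 12/17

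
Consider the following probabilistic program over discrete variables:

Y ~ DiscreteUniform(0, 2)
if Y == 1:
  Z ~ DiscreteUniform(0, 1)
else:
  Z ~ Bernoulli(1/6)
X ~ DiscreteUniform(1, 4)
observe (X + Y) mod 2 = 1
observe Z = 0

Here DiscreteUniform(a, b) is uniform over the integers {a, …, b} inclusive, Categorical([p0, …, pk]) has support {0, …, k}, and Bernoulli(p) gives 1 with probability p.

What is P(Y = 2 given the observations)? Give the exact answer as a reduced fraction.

P(Y = 2 | obs) = 5/13

Enumerate traces; 6 have nonzero weight after conditioning:
  (Y=0, Z=0, X=1) weight 5/72
  (Y=0, Z=0, X=3) weight 5/72
  (Y=1, Z=0, X=2) weight 1/24
  (Y=1, Z=0, X=4) weight 1/24
  (Y=2, Z=0, X=1) weight 5/72
  (Y=2, Z=0, X=3) weight 5/72
Group by Y:
  weight(Y=0) = 5/36
  weight(Y=1) = 1/12
  weight(Y=2) = 5/36
Total weight = 5/36 + 1/12 + 5/36 = 13/36
P(Y=0 | obs) = 5/36 / 13/36 = 5/13
P(Y=1 | obs) = 1/12 / 13/36 = 3/13
P(Y=2 | obs) = 5/36 / 13/36 = 5/13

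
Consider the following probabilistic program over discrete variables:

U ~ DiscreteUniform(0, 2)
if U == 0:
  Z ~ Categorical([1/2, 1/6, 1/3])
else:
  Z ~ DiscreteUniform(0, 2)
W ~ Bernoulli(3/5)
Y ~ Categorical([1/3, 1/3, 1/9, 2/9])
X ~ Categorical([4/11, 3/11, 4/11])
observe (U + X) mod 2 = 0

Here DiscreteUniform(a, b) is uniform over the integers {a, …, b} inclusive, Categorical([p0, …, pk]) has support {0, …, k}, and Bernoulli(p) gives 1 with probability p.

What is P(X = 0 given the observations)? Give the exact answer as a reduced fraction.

Enumerate traces; 120 have nonzero weight after conditioning:
  (U=0, Z=0, W=0, Y=0, X=0) weight 4/495
  (U=0, Z=0, W=0, Y=0, X=2) weight 4/495
  (U=0, Z=0, W=0, Y=1, X=0) weight 4/495
  (U=0, Z=0, W=0, Y=1, X=2) weight 4/495
  (U=0, Z=0, W=0, Y=2, X=0) weight 4/1485
  (U=0, Z=0, W=0, Y=2, X=2) weight 4/1485
  (U=0, Z=0, W=0, Y=3, X=0) weight 8/1485
  (U=0, Z=0, W=0, Y=3, X=2) weight 8/1485
  (U=1, Z=0, W=0, Y=0, X=1) weight 2/495
  … 111 more
Group by X:
  weight(X=0) = 8/33
  weight(X=1) = 1/11
  weight(X=2) = 8/33
Total weight = 8/33 + 1/11 + 8/33 = 19/33
P(X=0 | obs) = 8/33 / 19/33 = 8/19
P(X=1 | obs) = 1/11 / 19/33 = 3/19
P(X=2 | obs) = 8/33 / 19/33 = 8/19

P(X = 0 | obs) = 8/19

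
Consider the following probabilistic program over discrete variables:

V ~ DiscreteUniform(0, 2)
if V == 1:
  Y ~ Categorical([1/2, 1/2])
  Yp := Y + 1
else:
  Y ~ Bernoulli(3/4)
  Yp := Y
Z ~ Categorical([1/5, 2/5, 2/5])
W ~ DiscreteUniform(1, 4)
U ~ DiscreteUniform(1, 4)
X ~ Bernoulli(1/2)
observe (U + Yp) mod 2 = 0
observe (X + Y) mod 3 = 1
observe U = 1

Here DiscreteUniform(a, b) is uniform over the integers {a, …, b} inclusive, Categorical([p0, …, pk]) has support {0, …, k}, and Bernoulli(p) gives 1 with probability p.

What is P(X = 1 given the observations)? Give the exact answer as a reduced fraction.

Enumerate traces; 36 have nonzero weight after conditioning:
  (V=0, Y=1, Z=0, W=1, U=1, X=0) weight 1/640
  (V=0, Y=1, Z=0, W=2, U=1, X=0) weight 1/640
  (V=0, Y=1, Z=0, W=3, U=1, X=0) weight 1/640
  (V=0, Y=1, Z=0, W=4, U=1, X=0) weight 1/640
  (V=0, Y=1, Z=1, W=1, U=1, X=0) weight 1/320
  (V=0, Y=1, Z=1, W=2, U=1, X=0) weight 1/320
  (V=0, Y=1, Z=1, W=3, U=1, X=0) weight 1/320
  (V=0, Y=1, Z=1, W=4, U=1, X=0) weight 1/320
  (V=1, Y=0, Z=0, W=1, U=1, X=1) weight 1/960
  … 27 more
Group by X:
  weight(X=0) = 1/16
  weight(X=1) = 1/48
Total weight = 1/16 + 1/48 = 1/12
P(X=0 | obs) = 1/16 / 1/12 = 3/4
P(X=1 | obs) = 1/48 / 1/12 = 1/4

P(X = 1 | obs) = 1/4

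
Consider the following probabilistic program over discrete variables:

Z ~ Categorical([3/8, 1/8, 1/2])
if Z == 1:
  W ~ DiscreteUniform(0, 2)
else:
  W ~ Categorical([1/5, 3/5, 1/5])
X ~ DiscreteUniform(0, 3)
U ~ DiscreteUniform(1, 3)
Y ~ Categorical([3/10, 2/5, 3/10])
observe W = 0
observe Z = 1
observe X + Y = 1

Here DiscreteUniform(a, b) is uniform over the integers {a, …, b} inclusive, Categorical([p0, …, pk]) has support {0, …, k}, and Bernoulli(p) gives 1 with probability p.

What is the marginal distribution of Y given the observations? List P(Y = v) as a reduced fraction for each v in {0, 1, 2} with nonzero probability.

P(Y=0) = 3/7, P(Y=1) = 4/7

Enumerate traces; 6 have nonzero weight after conditioning:
  (Z=1, W=0, X=0, U=1, Y=1) weight 1/720
  (Z=1, W=0, X=0, U=2, Y=1) weight 1/720
  (Z=1, W=0, X=0, U=3, Y=1) weight 1/720
  (Z=1, W=0, X=1, U=1, Y=0) weight 1/960
  (Z=1, W=0, X=1, U=2, Y=0) weight 1/960
  (Z=1, W=0, X=1, U=3, Y=0) weight 1/960
Group by Y:
  weight(Y=0) = 1/320
  weight(Y=1) = 1/240
Total weight = 1/320 + 1/240 = 7/960
P(Y=0 | obs) = 1/320 / 7/960 = 3/7
P(Y=1 | obs) = 1/240 / 7/960 = 4/7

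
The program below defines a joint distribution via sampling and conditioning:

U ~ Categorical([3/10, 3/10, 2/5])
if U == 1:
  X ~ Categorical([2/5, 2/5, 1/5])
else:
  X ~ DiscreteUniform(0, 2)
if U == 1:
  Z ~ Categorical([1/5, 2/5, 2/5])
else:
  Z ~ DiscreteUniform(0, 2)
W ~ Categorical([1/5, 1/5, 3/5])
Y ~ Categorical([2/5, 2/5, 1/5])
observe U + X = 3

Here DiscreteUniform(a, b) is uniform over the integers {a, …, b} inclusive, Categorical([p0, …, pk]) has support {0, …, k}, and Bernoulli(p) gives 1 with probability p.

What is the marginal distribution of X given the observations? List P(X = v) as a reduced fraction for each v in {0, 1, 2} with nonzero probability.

P(X=1) = 20/29, P(X=2) = 9/29

Enumerate traces; 54 have nonzero weight after conditioning:
  (U=1, X=2, Z=0, W=0, Y=0) weight 3/3125
  (U=1, X=2, Z=0, W=0, Y=1) weight 3/3125
  (U=1, X=2, Z=0, W=0, Y=2) weight 3/6250
  (U=1, X=2, Z=0, W=1, Y=0) weight 3/3125
  (U=1, X=2, Z=0, W=1, Y=1) weight 3/3125
  (U=1, X=2, Z=0, W=1, Y=2) weight 3/6250
  (U=1, X=2, Z=0, W=2, Y=0) weight 9/3125
  (U=1, X=2, Z=0, W=2, Y=1) weight 9/3125
  (U=2, X=1, Z=0, W=0, Y=0) weight 4/1125
  … 45 more
Group by X:
  weight(X=1) = 2/15
  weight(X=2) = 3/50
Total weight = 2/15 + 3/50 = 29/150
P(X=1 | obs) = 2/15 / 29/150 = 20/29
P(X=2 | obs) = 3/50 / 29/150 = 9/29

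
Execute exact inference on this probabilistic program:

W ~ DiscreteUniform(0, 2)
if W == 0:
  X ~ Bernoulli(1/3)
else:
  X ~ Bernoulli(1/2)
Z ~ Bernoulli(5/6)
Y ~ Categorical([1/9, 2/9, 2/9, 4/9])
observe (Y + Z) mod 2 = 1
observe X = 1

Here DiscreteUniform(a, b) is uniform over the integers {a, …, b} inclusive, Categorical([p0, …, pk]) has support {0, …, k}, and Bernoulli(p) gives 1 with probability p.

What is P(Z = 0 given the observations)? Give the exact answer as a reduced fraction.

Enumerate traces; 12 have nonzero weight after conditioning:
  (W=0, X=1, Z=0, Y=1) weight 1/243
  (W=0, X=1, Z=0, Y=3) weight 2/243
  (W=0, X=1, Z=1, Y=0) weight 5/486
  (W=0, X=1, Z=1, Y=2) weight 5/243
  (W=1, X=1, Z=0, Y=1) weight 1/162
  (W=1, X=1, Z=0, Y=3) weight 1/81
  (W=1, X=1, Z=1, Y=0) weight 5/324
  (W=1, X=1, Z=1, Y=2) weight 5/162
  … 4 more
Group by Z:
  weight(Z=0) = 4/81
  weight(Z=1) = 10/81
Total weight = 4/81 + 10/81 = 14/81
P(Z=0 | obs) = 4/81 / 14/81 = 2/7
P(Z=1 | obs) = 10/81 / 14/81 = 5/7

P(Z = 0 | obs) = 2/7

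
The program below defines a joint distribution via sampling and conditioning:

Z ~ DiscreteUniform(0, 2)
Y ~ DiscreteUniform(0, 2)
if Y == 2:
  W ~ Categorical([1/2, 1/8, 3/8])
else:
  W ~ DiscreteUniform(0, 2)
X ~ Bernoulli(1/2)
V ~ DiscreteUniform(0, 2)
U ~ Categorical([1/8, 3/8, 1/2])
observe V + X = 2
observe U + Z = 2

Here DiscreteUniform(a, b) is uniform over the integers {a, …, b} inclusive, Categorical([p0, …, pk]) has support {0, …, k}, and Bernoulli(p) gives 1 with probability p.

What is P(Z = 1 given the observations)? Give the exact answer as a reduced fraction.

P(Z = 1 | obs) = 3/8

Enumerate traces; 54 have nonzero weight after conditioning:
  (Z=0, Y=0, W=0, X=0, V=2, U=2) weight 1/324
  (Z=0, Y=0, W=0, X=1, V=1, U=2) weight 1/324
  (Z=0, Y=0, W=1, X=0, V=2, U=2) weight 1/324
  (Z=0, Y=0, W=1, X=1, V=1, U=2) weight 1/324
  (Z=0, Y=0, W=2, X=0, V=2, U=2) weight 1/324
  (Z=0, Y=0, W=2, X=1, V=1, U=2) weight 1/324
  (Z=0, Y=1, W=0, X=0, V=2, U=2) weight 1/324
  (Z=0, Y=1, W=0, X=1, V=1, U=2) weight 1/324
  (Z=1, Y=0, W=0, X=0, V=2, U=1) weight 1/432
  (Z=2, Y=0, W=0, X=0, V=2, U=0) weight 1/1296
  … 44 more
Group by Z:
  weight(Z=0) = 1/18
  weight(Z=1) = 1/24
  weight(Z=2) = 1/72
Total weight = 1/18 + 1/24 + 1/72 = 1/9
P(Z=0 | obs) = 1/18 / 1/9 = 1/2
P(Z=1 | obs) = 1/24 / 1/9 = 3/8
P(Z=2 | obs) = 1/72 / 1/9 = 1/8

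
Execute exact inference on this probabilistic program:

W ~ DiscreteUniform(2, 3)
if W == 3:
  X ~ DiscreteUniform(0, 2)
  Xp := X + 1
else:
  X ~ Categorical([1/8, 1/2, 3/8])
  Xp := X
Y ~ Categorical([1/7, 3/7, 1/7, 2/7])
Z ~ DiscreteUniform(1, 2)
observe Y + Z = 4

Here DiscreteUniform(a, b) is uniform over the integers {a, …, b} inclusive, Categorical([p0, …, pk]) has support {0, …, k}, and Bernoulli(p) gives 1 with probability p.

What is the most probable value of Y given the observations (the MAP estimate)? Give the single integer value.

argmax_v P(Y = v | obs) = 3

Enumerate traces; 12 have nonzero weight after conditioning:
  (W=2, X=0, Y=2, Z=2) weight 1/224
  (W=2, X=0, Y=3, Z=1) weight 1/112
  (W=2, X=1, Y=2, Z=2) weight 1/56
  (W=2, X=1, Y=3, Z=1) weight 1/28
  (W=2, X=2, Y=2, Z=2) weight 3/224
  (W=2, X=2, Y=3, Z=1) weight 3/112
  (W=3, X=0, Y=2, Z=2) weight 1/84
  (W=3, X=0, Y=3, Z=1) weight 1/42
  … 4 more
Group by Y:
  weight(Y=2) = 1/14
  weight(Y=3) = 1/7
Total weight = 1/14 + 1/7 = 3/14
P(Y=2 | obs) = 1/14 / 3/14 = 1/3
P(Y=3 | obs) = 1/7 / 3/14 = 2/3
argmax = 3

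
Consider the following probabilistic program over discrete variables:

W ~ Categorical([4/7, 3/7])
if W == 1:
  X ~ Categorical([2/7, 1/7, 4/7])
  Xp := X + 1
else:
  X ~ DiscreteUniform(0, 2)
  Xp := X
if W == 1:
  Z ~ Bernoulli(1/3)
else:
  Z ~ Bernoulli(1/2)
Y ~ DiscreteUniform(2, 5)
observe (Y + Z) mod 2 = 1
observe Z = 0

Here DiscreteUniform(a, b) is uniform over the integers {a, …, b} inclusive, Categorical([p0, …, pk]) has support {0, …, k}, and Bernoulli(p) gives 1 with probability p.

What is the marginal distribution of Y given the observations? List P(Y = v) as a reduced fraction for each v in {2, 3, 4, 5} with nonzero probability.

Enumerate traces; 12 have nonzero weight after conditioning:
  (W=0, X=0, Z=0, Y=3) weight 1/42
  (W=0, X=0, Z=0, Y=5) weight 1/42
  (W=0, X=1, Z=0, Y=3) weight 1/42
  (W=0, X=1, Z=0, Y=5) weight 1/42
  (W=0, X=2, Z=0, Y=3) weight 1/42
  (W=0, X=2, Z=0, Y=5) weight 1/42
  (W=1, X=0, Z=0, Y=3) weight 1/49
  (W=1, X=0, Z=0, Y=5) weight 1/49
  … 4 more
Group by Y:
  weight(Y=3) = 1/7
  weight(Y=5) = 1/7
Total weight = 1/7 + 1/7 = 2/7
P(Y=3 | obs) = 1/7 / 2/7 = 1/2
P(Y=5 | obs) = 1/7 / 2/7 = 1/2

P(Y=3) = 1/2, P(Y=5) = 1/2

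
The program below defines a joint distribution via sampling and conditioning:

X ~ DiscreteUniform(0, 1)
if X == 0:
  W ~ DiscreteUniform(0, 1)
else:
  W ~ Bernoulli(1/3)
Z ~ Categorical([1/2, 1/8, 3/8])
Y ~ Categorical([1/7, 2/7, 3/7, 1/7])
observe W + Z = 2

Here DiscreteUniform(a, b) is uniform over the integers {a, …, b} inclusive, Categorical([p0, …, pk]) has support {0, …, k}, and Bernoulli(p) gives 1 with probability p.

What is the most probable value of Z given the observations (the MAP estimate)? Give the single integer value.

argmax_v P(Z = v | obs) = 2

Enumerate traces; 16 have nonzero weight after conditioning:
  (X=0, W=0, Z=2, Y=0) weight 3/224
  (X=0, W=0, Z=2, Y=1) weight 3/112
  (X=0, W=0, Z=2, Y=2) weight 9/224
  (X=0, W=0, Z=2, Y=3) weight 3/224
  (X=0, W=1, Z=1, Y=0) weight 1/224
  (X=0, W=1, Z=1, Y=1) weight 1/112
  (X=0, W=1, Z=1, Y=2) weight 3/224
  (X=0, W=1, Z=1, Y=3) weight 1/224
  … 8 more
Group by Z:
  weight(Z=1) = 5/96
  weight(Z=2) = 7/32
Total weight = 5/96 + 7/32 = 13/48
P(Z=1 | obs) = 5/96 / 13/48 = 5/26
P(Z=2 | obs) = 7/32 / 13/48 = 21/26
argmax = 2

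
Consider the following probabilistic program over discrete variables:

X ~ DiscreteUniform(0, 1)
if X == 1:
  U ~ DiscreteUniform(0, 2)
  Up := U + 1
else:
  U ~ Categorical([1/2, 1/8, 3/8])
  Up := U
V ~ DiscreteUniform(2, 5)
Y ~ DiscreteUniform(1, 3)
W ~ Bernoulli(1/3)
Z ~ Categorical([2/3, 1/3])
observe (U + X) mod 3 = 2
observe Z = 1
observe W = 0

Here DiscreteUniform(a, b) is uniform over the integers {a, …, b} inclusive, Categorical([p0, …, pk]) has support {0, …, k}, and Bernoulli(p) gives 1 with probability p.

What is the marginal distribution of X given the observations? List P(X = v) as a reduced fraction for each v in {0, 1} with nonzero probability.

Enumerate traces; 24 have nonzero weight after conditioning:
  (X=0, U=2, V=2, Y=1, W=0, Z=1) weight 1/288
  (X=0, U=2, V=2, Y=2, W=0, Z=1) weight 1/288
  (X=0, U=2, V=2, Y=3, W=0, Z=1) weight 1/288
  (X=0, U=2, V=3, Y=1, W=0, Z=1) weight 1/288
  (X=0, U=2, V=3, Y=2, W=0, Z=1) weight 1/288
  (X=0, U=2, V=3, Y=3, W=0, Z=1) weight 1/288
  (X=0, U=2, V=4, Y=1, W=0, Z=1) weight 1/288
  (X=0, U=2, V=4, Y=2, W=0, Z=1) weight 1/288
  (X=1, U=1, V=2, Y=1, W=0, Z=1) weight 1/324
  … 15 more
Group by X:
  weight(X=0) = 1/24
  weight(X=1) = 1/27
Total weight = 1/24 + 1/27 = 17/216
P(X=0 | obs) = 1/24 / 17/216 = 9/17
P(X=1 | obs) = 1/27 / 17/216 = 8/17

P(X=0) = 9/17, P(X=1) = 8/17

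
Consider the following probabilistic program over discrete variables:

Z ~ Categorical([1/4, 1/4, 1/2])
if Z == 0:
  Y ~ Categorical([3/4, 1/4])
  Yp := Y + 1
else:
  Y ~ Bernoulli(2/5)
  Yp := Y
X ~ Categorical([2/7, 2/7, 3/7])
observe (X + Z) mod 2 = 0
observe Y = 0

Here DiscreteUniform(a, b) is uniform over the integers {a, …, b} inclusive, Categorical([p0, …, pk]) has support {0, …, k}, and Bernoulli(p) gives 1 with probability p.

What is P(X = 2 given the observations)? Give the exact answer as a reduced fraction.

Enumerate traces; 5 have nonzero weight after conditioning:
  (Z=0, Y=0, X=0) weight 3/56
  (Z=0, Y=0, X=2) weight 9/112
  (Z=1, Y=0, X=1) weight 3/70
  (Z=2, Y=0, X=0) weight 3/35
  (Z=2, Y=0, X=2) weight 9/70
Group by X:
  weight(X=0) = 39/280
  weight(X=1) = 3/70
  weight(X=2) = 117/560
Total weight = 39/280 + 3/70 + 117/560 = 219/560
P(X=0 | obs) = 39/280 / 219/560 = 26/73
P(X=1 | obs) = 3/70 / 219/560 = 8/73
P(X=2 | obs) = 117/560 / 219/560 = 39/73

P(X = 2 | obs) = 39/73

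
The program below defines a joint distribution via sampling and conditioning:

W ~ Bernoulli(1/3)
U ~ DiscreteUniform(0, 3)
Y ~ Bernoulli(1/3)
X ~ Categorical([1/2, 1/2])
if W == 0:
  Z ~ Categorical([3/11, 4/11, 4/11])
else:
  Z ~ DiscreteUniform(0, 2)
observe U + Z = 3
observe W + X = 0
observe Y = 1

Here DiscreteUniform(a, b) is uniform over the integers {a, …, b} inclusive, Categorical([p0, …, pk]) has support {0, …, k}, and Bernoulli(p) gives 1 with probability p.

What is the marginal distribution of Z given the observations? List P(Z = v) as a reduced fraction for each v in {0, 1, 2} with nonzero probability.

P(Z=0) = 3/11, P(Z=1) = 4/11, P(Z=2) = 4/11

Enumerate traces; 3 have nonzero weight after conditioning:
  (W=0, U=1, Y=1, X=0, Z=2) weight 1/99
  (W=0, U=2, Y=1, X=0, Z=1) weight 1/99
  (W=0, U=3, Y=1, X=0, Z=0) weight 1/132
Group by Z:
  weight(Z=0) = 1/132
  weight(Z=1) = 1/99
  weight(Z=2) = 1/99
Total weight = 1/132 + 1/99 + 1/99 = 1/36
P(Z=0 | obs) = 1/132 / 1/36 = 3/11
P(Z=1 | obs) = 1/99 / 1/36 = 4/11
P(Z=2 | obs) = 1/99 / 1/36 = 4/11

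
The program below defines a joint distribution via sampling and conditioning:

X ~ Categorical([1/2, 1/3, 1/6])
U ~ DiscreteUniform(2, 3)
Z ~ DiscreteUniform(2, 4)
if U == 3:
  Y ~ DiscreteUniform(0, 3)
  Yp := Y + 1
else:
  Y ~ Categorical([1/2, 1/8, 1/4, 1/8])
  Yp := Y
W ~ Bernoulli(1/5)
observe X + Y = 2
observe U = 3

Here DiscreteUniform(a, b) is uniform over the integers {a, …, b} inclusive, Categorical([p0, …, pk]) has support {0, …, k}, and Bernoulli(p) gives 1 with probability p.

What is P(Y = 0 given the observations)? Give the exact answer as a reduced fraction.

P(Y = 0 | obs) = 1/6

Enumerate traces; 18 have nonzero weight after conditioning:
  (X=0, U=3, Z=2, Y=2, W=0) weight 1/60
  (X=0, U=3, Z=2, Y=2, W=1) weight 1/240
  (X=0, U=3, Z=3, Y=2, W=0) weight 1/60
  (X=0, U=3, Z=3, Y=2, W=1) weight 1/240
  (X=0, U=3, Z=4, Y=2, W=0) weight 1/60
  (X=0, U=3, Z=4, Y=2, W=1) weight 1/240
  (X=1, U=3, Z=2, Y=1, W=0) weight 1/90
  (X=1, U=3, Z=2, Y=1, W=1) weight 1/360
  (X=2, U=3, Z=2, Y=0, W=0) weight 1/180
  … 9 more
Group by Y:
  weight(Y=0) = 1/48
  weight(Y=1) = 1/24
  weight(Y=2) = 1/16
Total weight = 1/48 + 1/24 + 1/16 = 1/8
P(Y=0 | obs) = 1/48 / 1/8 = 1/6
P(Y=1 | obs) = 1/24 / 1/8 = 1/3
P(Y=2 | obs) = 1/16 / 1/8 = 1/2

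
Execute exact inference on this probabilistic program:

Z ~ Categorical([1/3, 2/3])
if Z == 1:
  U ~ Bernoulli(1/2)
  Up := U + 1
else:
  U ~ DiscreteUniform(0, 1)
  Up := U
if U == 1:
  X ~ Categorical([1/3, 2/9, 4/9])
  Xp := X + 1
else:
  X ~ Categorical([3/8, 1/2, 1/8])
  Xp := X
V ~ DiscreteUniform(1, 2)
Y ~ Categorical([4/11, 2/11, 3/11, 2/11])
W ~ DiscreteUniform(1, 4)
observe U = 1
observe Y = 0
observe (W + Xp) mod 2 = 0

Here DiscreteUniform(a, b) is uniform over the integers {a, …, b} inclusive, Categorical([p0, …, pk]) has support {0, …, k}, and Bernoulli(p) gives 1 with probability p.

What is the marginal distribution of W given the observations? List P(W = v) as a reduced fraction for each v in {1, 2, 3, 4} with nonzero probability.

P(W=1) = 7/18, P(W=2) = 1/9, P(W=3) = 7/18, P(W=4) = 1/9

Enumerate traces; 24 have nonzero weight after conditioning:
  (Z=0, U=1, X=0, V=1, Y=0, W=1) weight 1/396
  (Z=0, U=1, X=0, V=1, Y=0, W=3) weight 1/396
  (Z=0, U=1, X=0, V=2, Y=0, W=1) weight 1/396
  (Z=0, U=1, X=0, V=2, Y=0, W=3) weight 1/396
  (Z=0, U=1, X=1, V=1, Y=0, W=2) weight 1/594
  (Z=0, U=1, X=1, V=1, Y=0, W=4) weight 1/594
  (Z=0, U=1, X=1, V=2, Y=0, W=2) weight 1/594
  (Z=0, U=1, X=1, V=2, Y=0, W=4) weight 1/594
  … 16 more
Group by W:
  weight(W=1) = 7/198
  weight(W=2) = 1/99
  weight(W=3) = 7/198
  weight(W=4) = 1/99
Total weight = 7/198 + 1/99 + 7/198 + 1/99 = 1/11
P(W=1 | obs) = 7/198 / 1/11 = 7/18
P(W=2 | obs) = 1/99 / 1/11 = 1/9
P(W=3 | obs) = 7/198 / 1/11 = 7/18
P(W=4 | obs) = 1/99 / 1/11 = 1/9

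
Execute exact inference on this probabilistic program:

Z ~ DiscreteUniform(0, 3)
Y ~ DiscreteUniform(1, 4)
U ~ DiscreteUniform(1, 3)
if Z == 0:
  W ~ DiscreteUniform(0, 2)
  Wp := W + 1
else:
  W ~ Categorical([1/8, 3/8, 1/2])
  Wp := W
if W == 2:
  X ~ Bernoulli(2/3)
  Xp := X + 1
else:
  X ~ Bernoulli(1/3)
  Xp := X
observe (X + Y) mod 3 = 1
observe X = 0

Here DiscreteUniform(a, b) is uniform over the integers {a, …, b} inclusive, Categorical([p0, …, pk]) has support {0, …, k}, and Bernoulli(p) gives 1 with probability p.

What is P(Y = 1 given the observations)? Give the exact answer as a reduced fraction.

P(Y = 1 | obs) = 1/2

Enumerate traces; 72 have nonzero weight after conditioning:
  (Z=0, Y=1, U=1, W=0, X=0) weight 1/216
  (Z=0, Y=1, U=1, W=1, X=0) weight 1/216
  (Z=0, Y=1, U=1, W=2, X=0) weight 1/432
  (Z=0, Y=1, U=2, W=0, X=0) weight 1/216
  (Z=0, Y=1, U=2, W=1, X=0) weight 1/216
  (Z=0, Y=1, U=2, W=2, X=0) weight 1/432
  (Z=0, Y=1, U=3, W=0, X=0) weight 1/216
  (Z=0, Y=1, U=3, W=1, X=0) weight 1/216
  (Z=0, Y=4, U=1, W=0, X=0) weight 1/216
  … 63 more
Group by Y:
  weight(Y=1) = 37/288
  weight(Y=4) = 37/288
Total weight = 37/288 + 37/288 = 37/144
P(Y=1 | obs) = 37/288 / 37/144 = 1/2
P(Y=4 | obs) = 37/288 / 37/144 = 1/2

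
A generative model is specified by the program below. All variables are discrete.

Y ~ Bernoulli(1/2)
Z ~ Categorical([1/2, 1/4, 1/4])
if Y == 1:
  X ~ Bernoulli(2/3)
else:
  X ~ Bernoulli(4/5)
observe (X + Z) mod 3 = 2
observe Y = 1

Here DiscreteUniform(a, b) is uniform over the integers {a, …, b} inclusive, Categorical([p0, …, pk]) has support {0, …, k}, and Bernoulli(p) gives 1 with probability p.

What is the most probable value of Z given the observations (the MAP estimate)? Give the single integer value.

Enumerate traces; 2 have nonzero weight after conditioning:
  (Y=1, Z=1, X=1) weight 1/12
  (Y=1, Z=2, X=0) weight 1/24
Group by Z:
  weight(Z=1) = 1/12
  weight(Z=2) = 1/24
Total weight = 1/12 + 1/24 = 1/8
P(Z=1 | obs) = 1/12 / 1/8 = 2/3
P(Z=2 | obs) = 1/24 / 1/8 = 1/3
argmax = 1

argmax_v P(Z = v | obs) = 1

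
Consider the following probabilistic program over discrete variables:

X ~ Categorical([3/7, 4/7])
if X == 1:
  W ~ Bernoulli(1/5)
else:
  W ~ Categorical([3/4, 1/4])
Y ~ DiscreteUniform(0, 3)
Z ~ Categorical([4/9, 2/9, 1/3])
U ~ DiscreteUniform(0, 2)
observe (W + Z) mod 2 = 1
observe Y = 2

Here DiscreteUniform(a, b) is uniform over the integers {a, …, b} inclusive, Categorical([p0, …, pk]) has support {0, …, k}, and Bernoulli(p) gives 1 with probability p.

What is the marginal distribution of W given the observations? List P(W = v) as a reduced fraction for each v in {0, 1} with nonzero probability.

P(W=0) = 218/435, P(W=1) = 217/435

Enumerate traces; 18 have nonzero weight after conditioning:
  (X=0, W=0, Y=2, Z=1, U=0) weight 1/168
  (X=0, W=0, Y=2, Z=1, U=1) weight 1/168
  (X=0, W=0, Y=2, Z=1, U=2) weight 1/168
  (X=0, W=1, Y=2, Z=0, U=0) weight 1/252
  (X=0, W=1, Y=2, Z=0, U=1) weight 1/252
  (X=0, W=1, Y=2, Z=0, U=2) weight 1/252
  (X=0, W=1, Y=2, Z=2, U=0) weight 1/336
  (X=0, W=1, Y=2, Z=2, U=1) weight 1/336
  … 10 more
Group by W:
  weight(W=0) = 109/2520
  weight(W=1) = 31/720
Total weight = 109/2520 + 31/720 = 29/336
P(W=0 | obs) = 109/2520 / 29/336 = 218/435
P(W=1 | obs) = 31/720 / 29/336 = 217/435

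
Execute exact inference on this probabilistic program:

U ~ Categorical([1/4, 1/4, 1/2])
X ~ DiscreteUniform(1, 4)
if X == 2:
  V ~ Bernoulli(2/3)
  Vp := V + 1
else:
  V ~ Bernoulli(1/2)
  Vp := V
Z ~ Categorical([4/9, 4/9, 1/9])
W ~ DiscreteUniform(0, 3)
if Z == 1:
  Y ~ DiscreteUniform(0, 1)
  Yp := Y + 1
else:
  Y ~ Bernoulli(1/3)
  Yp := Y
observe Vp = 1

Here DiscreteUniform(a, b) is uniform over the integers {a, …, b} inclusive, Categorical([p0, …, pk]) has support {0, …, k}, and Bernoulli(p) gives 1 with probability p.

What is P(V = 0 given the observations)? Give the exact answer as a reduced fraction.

Enumerate traces; 288 have nonzero weight after conditioning:
  (U=0, X=1, V=1, Z=0, W=0, Y=0) weight 1/432
  (U=0, X=1, V=1, Z=0, W=0, Y=1) weight 1/864
  (U=0, X=1, V=1, Z=0, W=1, Y=0) weight 1/432
  (U=0, X=1, V=1, Z=0, W=1, Y=1) weight 1/864
  (U=0, X=1, V=1, Z=0, W=2, Y=0) weight 1/432
  (U=0, X=1, V=1, Z=0, W=2, Y=1) weight 1/864
  (U=0, X=1, V=1, Z=0, W=3, Y=0) weight 1/432
  (U=0, X=1, V=1, Z=0, W=3, Y=1) weight 1/864
  (U=0, X=2, V=0, Z=0, W=0, Y=0) weight 1/648
  … 279 more
Group by V:
  weight(V=0) = 1/12
  weight(V=1) = 3/8
Total weight = 1/12 + 3/8 = 11/24
P(V=0 | obs) = 1/12 / 11/24 = 2/11
P(V=1 | obs) = 3/8 / 11/24 = 9/11

P(V = 0 | obs) = 2/11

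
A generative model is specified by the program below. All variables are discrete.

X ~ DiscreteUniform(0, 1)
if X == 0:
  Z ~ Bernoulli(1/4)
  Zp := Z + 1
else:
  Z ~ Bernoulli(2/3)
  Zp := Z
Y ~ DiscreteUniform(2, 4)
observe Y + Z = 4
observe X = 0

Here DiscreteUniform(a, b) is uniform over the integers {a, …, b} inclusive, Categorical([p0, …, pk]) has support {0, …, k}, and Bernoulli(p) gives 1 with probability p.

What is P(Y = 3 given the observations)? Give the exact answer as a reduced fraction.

Enumerate traces; 2 have nonzero weight after conditioning:
  (X=0, Z=0, Y=4) weight 1/8
  (X=0, Z=1, Y=3) weight 1/24
Group by Y:
  weight(Y=3) = 1/24
  weight(Y=4) = 1/8
Total weight = 1/24 + 1/8 = 1/6
P(Y=3 | obs) = 1/24 / 1/6 = 1/4
P(Y=4 | obs) = 1/8 / 1/6 = 3/4

P(Y = 3 | obs) = 1/4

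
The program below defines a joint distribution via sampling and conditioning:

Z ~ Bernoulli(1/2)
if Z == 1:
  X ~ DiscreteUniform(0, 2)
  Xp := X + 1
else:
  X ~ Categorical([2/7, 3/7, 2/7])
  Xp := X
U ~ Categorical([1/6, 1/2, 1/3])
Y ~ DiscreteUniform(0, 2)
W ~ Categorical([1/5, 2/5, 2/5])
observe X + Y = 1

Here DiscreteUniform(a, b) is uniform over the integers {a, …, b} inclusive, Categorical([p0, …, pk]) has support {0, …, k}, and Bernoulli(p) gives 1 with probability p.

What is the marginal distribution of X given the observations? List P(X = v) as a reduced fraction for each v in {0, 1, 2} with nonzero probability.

Enumerate traces; 36 have nonzero weight after conditioning:
  (Z=0, X=0, U=0, Y=1, W=0) weight 1/630
  (Z=0, X=0, U=0, Y=1, W=1) weight 1/315
  (Z=0, X=0, U=0, Y=1, W=2) weight 1/315
  (Z=0, X=0, U=1, Y=1, W=0) weight 1/210
  (Z=0, X=0, U=1, Y=1, W=1) weight 1/105
  (Z=0, X=0, U=1, Y=1, W=2) weight 1/105
  (Z=0, X=0, U=2, Y=1, W=0) weight 1/315
  (Z=0, X=0, U=2, Y=1, W=1) weight 2/315
  (Z=0, X=1, U=0, Y=0, W=0) weight 1/420
  … 27 more
Group by X:
  weight(X=0) = 13/126
  weight(X=1) = 8/63
Total weight = 13/126 + 8/63 = 29/126
P(X=0 | obs) = 13/126 / 29/126 = 13/29
P(X=1 | obs) = 8/63 / 29/126 = 16/29

P(X=0) = 13/29, P(X=1) = 16/29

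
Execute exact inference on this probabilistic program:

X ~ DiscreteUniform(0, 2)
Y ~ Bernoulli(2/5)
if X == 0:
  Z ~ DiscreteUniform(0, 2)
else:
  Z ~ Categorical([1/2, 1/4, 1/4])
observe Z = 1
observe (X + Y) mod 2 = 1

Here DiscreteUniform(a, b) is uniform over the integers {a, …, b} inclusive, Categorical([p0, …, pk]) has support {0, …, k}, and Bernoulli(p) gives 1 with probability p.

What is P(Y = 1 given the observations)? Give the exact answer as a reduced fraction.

P(Y = 1 | obs) = 14/23

Enumerate traces; 3 have nonzero weight after conditioning:
  (X=0, Y=1, Z=1) weight 2/45
  (X=1, Y=0, Z=1) weight 1/20
  (X=2, Y=1, Z=1) weight 1/30
Group by Y:
  weight(Y=0) = 1/20
  weight(Y=1) = 7/90
Total weight = 1/20 + 7/90 = 23/180
P(Y=0 | obs) = 1/20 / 23/180 = 9/23
P(Y=1 | obs) = 7/90 / 23/180 = 14/23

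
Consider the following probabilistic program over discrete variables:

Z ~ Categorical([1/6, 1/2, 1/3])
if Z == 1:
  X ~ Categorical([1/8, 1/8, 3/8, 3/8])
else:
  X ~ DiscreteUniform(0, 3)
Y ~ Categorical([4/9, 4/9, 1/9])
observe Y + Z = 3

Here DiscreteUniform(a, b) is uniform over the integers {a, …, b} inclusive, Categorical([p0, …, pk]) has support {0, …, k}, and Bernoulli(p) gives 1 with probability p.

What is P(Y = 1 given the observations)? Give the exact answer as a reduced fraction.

P(Y = 1 | obs) = 8/11

Enumerate traces; 8 have nonzero weight after conditioning:
  (Z=1, X=0, Y=2) weight 1/144
  (Z=1, X=1, Y=2) weight 1/144
  (Z=1, X=2, Y=2) weight 1/48
  (Z=1, X=3, Y=2) weight 1/48
  (Z=2, X=0, Y=1) weight 1/27
  (Z=2, X=1, Y=1) weight 1/27
  (Z=2, X=2, Y=1) weight 1/27
  (Z=2, X=3, Y=1) weight 1/27
Group by Y:
  weight(Y=1) = 4/27
  weight(Y=2) = 1/18
Total weight = 4/27 + 1/18 = 11/54
P(Y=1 | obs) = 4/27 / 11/54 = 8/11
P(Y=2 | obs) = 1/18 / 11/54 = 3/11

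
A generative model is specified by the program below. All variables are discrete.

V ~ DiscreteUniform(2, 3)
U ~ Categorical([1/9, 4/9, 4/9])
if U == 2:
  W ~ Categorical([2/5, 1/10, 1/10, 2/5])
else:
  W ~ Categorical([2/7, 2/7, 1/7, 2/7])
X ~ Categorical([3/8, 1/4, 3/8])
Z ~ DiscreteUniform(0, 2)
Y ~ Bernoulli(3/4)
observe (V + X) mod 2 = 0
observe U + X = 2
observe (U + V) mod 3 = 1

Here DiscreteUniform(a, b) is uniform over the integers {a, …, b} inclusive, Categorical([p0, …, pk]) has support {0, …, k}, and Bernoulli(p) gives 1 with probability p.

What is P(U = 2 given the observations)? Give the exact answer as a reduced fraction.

P(U = 2 | obs) = 3/5

Enumerate traces; 48 have nonzero weight after conditioning:
  (V=2, U=2, W=0, X=0, Z=0, Y=0) weight 1/360
  (V=2, U=2, W=0, X=0, Z=0, Y=1) weight 1/120
  (V=2, U=2, W=0, X=0, Z=1, Y=0) weight 1/360
  (V=2, U=2, W=0, X=0, Z=1, Y=1) weight 1/120
  (V=2, U=2, W=0, X=0, Z=2, Y=0) weight 1/360
  (V=2, U=2, W=0, X=0, Z=2, Y=1) weight 1/120
  (V=2, U=2, W=1, X=0, Z=0, Y=0) weight 1/1440
  (V=2, U=2, W=1, X=0, Z=0, Y=1) weight 1/480
  (V=3, U=1, W=0, X=1, Z=0, Y=0) weight 1/756
  … 39 more
Group by U:
  weight(U=1) = 1/18
  weight(U=2) = 1/12
Total weight = 1/18 + 1/12 = 5/36
P(U=1 | obs) = 1/18 / 5/36 = 2/5
P(U=2 | obs) = 1/12 / 5/36 = 3/5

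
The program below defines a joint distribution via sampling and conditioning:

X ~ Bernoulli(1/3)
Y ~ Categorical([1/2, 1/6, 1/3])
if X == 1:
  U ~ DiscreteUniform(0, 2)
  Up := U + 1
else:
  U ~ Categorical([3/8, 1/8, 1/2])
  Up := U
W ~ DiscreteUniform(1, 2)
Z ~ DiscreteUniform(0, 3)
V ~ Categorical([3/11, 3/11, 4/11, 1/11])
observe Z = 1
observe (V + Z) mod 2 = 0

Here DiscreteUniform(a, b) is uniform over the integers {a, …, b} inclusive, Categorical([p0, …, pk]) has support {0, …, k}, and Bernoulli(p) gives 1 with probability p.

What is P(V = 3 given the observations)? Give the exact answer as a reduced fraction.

P(V = 3 | obs) = 1/4

Enumerate traces; 72 have nonzero weight after conditioning:
  (X=0, Y=0, U=0, W=1, Z=1, V=1) weight 3/704
  (X=0, Y=0, U=0, W=1, Z=1, V=3) weight 1/704
  (X=0, Y=0, U=0, W=2, Z=1, V=1) weight 3/704
  (X=0, Y=0, U=0, W=2, Z=1, V=3) weight 1/704
  (X=0, Y=0, U=1, W=1, Z=1, V=1) weight 1/704
  (X=0, Y=0, U=1, W=1, Z=1, V=3) weight 1/2112
  (X=0, Y=0, U=1, W=2, Z=1, V=1) weight 1/704
  (X=0, Y=0, U=1, W=2, Z=1, V=3) weight 1/2112
  … 64 more
Group by V:
  weight(V=1) = 3/44
  weight(V=3) = 1/44
Total weight = 3/44 + 1/44 = 1/11
P(V=1 | obs) = 3/44 / 1/11 = 3/4
P(V=3 | obs) = 1/44 / 1/11 = 1/4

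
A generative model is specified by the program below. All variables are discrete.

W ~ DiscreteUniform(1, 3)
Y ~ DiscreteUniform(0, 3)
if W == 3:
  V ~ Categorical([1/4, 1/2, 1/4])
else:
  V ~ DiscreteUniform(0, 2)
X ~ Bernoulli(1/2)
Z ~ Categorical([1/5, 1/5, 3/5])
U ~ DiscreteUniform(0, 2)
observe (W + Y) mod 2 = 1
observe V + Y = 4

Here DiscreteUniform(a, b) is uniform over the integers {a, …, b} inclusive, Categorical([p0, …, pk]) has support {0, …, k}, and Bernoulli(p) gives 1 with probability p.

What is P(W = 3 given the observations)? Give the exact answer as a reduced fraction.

Enumerate traces; 54 have nonzero weight after conditioning:
  (W=1, Y=2, V=2, X=0, Z=0, U=0) weight 1/1080
  (W=1, Y=2, V=2, X=0, Z=0, U=1) weight 1/1080
  (W=1, Y=2, V=2, X=0, Z=0, U=2) weight 1/1080
  (W=1, Y=2, V=2, X=0, Z=1, U=0) weight 1/1080
  (W=1, Y=2, V=2, X=0, Z=1, U=1) weight 1/1080
  (W=1, Y=2, V=2, X=0, Z=1, U=2) weight 1/1080
  (W=1, Y=2, V=2, X=0, Z=2, U=0) weight 1/360
  (W=1, Y=2, V=2, X=0, Z=2, U=1) weight 1/360
  (W=2, Y=3, V=1, X=0, Z=0, U=0) weight 1/1080
  (W=3, Y=2, V=2, X=0, Z=0, U=0) weight 1/1440
  … 44 more
Group by W:
  weight(W=1) = 1/36
  weight(W=2) = 1/36
  weight(W=3) = 1/48
Total weight = 1/36 + 1/36 + 1/48 = 11/144
P(W=1 | obs) = 1/36 / 11/144 = 4/11
P(W=2 | obs) = 1/36 / 11/144 = 4/11
P(W=3 | obs) = 1/48 / 11/144 = 3/11

P(W = 3 | obs) = 3/11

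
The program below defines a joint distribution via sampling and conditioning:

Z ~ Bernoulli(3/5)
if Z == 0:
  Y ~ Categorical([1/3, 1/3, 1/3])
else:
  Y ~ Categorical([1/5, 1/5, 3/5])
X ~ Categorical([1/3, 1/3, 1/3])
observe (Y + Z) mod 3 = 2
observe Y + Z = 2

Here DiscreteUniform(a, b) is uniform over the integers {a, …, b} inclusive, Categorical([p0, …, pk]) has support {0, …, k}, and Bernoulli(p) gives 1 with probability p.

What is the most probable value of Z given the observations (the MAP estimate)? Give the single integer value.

argmax_v P(Z = v | obs) = 0

Enumerate traces; 6 have nonzero weight after conditioning:
  (Z=0, Y=2, X=0) weight 2/45
  (Z=0, Y=2, X=1) weight 2/45
  (Z=0, Y=2, X=2) weight 2/45
  (Z=1, Y=1, X=0) weight 1/25
  (Z=1, Y=1, X=1) weight 1/25
  (Z=1, Y=1, X=2) weight 1/25
Group by Z:
  weight(Z=0) = 2/15
  weight(Z=1) = 3/25
Total weight = 2/15 + 3/25 = 19/75
P(Z=0 | obs) = 2/15 / 19/75 = 10/19
P(Z=1 | obs) = 3/25 / 19/75 = 9/19
argmax = 0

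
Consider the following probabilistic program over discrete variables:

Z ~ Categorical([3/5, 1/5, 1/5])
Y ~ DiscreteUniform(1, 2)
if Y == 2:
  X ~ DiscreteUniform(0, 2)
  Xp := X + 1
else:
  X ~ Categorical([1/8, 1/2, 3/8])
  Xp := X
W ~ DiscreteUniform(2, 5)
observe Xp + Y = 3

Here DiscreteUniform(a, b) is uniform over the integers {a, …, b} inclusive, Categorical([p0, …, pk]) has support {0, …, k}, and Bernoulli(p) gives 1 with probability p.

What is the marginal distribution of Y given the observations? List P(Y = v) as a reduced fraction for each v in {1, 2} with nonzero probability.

Enumerate traces; 24 have nonzero weight after conditioning:
  (Z=0, Y=1, X=2, W=2) weight 9/320
  (Z=0, Y=1, X=2, W=3) weight 9/320
  (Z=0, Y=1, X=2, W=4) weight 9/320
  (Z=0, Y=1, X=2, W=5) weight 9/320
  (Z=0, Y=2, X=0, W=2) weight 1/40
  (Z=0, Y=2, X=0, W=3) weight 1/40
  (Z=0, Y=2, X=0, W=4) weight 1/40
  (Z=0, Y=2, X=0, W=5) weight 1/40
  … 16 more
Group by Y:
  weight(Y=1) = 3/16
  weight(Y=2) = 1/6
Total weight = 3/16 + 1/6 = 17/48
P(Y=1 | obs) = 3/16 / 17/48 = 9/17
P(Y=2 | obs) = 1/6 / 17/48 = 8/17

P(Y=1) = 9/17, P(Y=2) = 8/17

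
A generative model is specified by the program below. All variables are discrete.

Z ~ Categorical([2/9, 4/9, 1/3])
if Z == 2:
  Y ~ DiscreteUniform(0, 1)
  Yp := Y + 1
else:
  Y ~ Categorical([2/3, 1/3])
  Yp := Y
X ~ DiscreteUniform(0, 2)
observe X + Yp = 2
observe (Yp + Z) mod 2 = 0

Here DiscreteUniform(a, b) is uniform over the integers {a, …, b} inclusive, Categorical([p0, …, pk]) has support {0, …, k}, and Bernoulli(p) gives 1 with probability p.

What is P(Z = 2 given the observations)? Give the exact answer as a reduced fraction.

Enumerate traces; 3 have nonzero weight after conditioning:
  (Z=0, Y=0, X=2) weight 4/81
  (Z=1, Y=1, X=1) weight 4/81
  (Z=2, Y=1, X=0) weight 1/18
Group by Z:
  weight(Z=0) = 4/81
  weight(Z=1) = 4/81
  weight(Z=2) = 1/18
Total weight = 4/81 + 4/81 + 1/18 = 25/162
P(Z=0 | obs) = 4/81 / 25/162 = 8/25
P(Z=1 | obs) = 4/81 / 25/162 = 8/25
P(Z=2 | obs) = 1/18 / 25/162 = 9/25

P(Z = 2 | obs) = 9/25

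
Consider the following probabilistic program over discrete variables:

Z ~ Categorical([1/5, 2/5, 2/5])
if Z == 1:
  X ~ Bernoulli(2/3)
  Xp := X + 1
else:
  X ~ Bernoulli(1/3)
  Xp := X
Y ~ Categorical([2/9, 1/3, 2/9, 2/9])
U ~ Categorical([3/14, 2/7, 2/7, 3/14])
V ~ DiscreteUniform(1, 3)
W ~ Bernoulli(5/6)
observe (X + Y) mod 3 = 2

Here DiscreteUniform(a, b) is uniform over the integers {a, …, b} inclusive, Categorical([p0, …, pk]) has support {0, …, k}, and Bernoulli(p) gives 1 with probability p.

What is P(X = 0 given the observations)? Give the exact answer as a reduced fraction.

P(X = 0 | obs) = 16/37

Enumerate traces; 144 have nonzero weight after conditioning:
  (Z=0, X=0, Y=2, U=0, V=1, W=0) weight 1/2835
  (Z=0, X=0, Y=2, U=0, V=1, W=1) weight 1/567
  (Z=0, X=0, Y=2, U=0, V=2, W=0) weight 1/2835
  (Z=0, X=0, Y=2, U=0, V=2, W=1) weight 1/567
  (Z=0, X=0, Y=2, U=0, V=3, W=0) weight 1/2835
  (Z=0, X=0, Y=2, U=0, V=3, W=1) weight 1/567
  (Z=0, X=0, Y=2, U=1, V=1, W=0) weight 4/8505
  (Z=0, X=0, Y=2, U=1, V=1, W=1) weight 4/1701
  (Z=0, X=1, Y=1, U=0, V=1, W=0) weight 1/3780
  … 135 more
Group by X:
  weight(X=0) = 16/135
  weight(X=1) = 7/45
Total weight = 16/135 + 7/45 = 37/135
P(X=0 | obs) = 16/135 / 37/135 = 16/37
P(X=1 | obs) = 7/45 / 37/135 = 21/37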